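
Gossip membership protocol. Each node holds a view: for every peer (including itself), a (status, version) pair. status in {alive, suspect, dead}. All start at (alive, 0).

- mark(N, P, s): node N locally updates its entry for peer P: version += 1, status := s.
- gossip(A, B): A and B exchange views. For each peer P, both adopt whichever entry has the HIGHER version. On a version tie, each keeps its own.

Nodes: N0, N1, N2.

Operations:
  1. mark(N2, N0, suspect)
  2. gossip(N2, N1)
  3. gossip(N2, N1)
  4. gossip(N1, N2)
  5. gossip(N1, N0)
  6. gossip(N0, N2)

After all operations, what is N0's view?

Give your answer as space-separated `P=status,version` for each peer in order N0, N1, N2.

Op 1: N2 marks N0=suspect -> (suspect,v1)
Op 2: gossip N2<->N1 -> N2.N0=(suspect,v1) N2.N1=(alive,v0) N2.N2=(alive,v0) | N1.N0=(suspect,v1) N1.N1=(alive,v0) N1.N2=(alive,v0)
Op 3: gossip N2<->N1 -> N2.N0=(suspect,v1) N2.N1=(alive,v0) N2.N2=(alive,v0) | N1.N0=(suspect,v1) N1.N1=(alive,v0) N1.N2=(alive,v0)
Op 4: gossip N1<->N2 -> N1.N0=(suspect,v1) N1.N1=(alive,v0) N1.N2=(alive,v0) | N2.N0=(suspect,v1) N2.N1=(alive,v0) N2.N2=(alive,v0)
Op 5: gossip N1<->N0 -> N1.N0=(suspect,v1) N1.N1=(alive,v0) N1.N2=(alive,v0) | N0.N0=(suspect,v1) N0.N1=(alive,v0) N0.N2=(alive,v0)
Op 6: gossip N0<->N2 -> N0.N0=(suspect,v1) N0.N1=(alive,v0) N0.N2=(alive,v0) | N2.N0=(suspect,v1) N2.N1=(alive,v0) N2.N2=(alive,v0)

Answer: N0=suspect,1 N1=alive,0 N2=alive,0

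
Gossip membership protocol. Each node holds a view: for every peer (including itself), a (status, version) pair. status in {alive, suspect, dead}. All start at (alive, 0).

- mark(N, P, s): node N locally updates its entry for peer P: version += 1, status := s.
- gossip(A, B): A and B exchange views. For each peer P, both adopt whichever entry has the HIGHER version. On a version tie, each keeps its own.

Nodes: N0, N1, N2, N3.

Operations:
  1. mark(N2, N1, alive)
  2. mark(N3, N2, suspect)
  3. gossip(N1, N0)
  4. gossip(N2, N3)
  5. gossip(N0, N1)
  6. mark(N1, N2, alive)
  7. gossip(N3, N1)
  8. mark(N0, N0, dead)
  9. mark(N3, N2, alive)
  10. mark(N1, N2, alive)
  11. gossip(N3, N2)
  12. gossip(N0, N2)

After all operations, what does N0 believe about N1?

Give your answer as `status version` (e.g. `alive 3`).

Answer: alive 1

Derivation:
Op 1: N2 marks N1=alive -> (alive,v1)
Op 2: N3 marks N2=suspect -> (suspect,v1)
Op 3: gossip N1<->N0 -> N1.N0=(alive,v0) N1.N1=(alive,v0) N1.N2=(alive,v0) N1.N3=(alive,v0) | N0.N0=(alive,v0) N0.N1=(alive,v0) N0.N2=(alive,v0) N0.N3=(alive,v0)
Op 4: gossip N2<->N3 -> N2.N0=(alive,v0) N2.N1=(alive,v1) N2.N2=(suspect,v1) N2.N3=(alive,v0) | N3.N0=(alive,v0) N3.N1=(alive,v1) N3.N2=(suspect,v1) N3.N3=(alive,v0)
Op 5: gossip N0<->N1 -> N0.N0=(alive,v0) N0.N1=(alive,v0) N0.N2=(alive,v0) N0.N3=(alive,v0) | N1.N0=(alive,v0) N1.N1=(alive,v0) N1.N2=(alive,v0) N1.N3=(alive,v0)
Op 6: N1 marks N2=alive -> (alive,v1)
Op 7: gossip N3<->N1 -> N3.N0=(alive,v0) N3.N1=(alive,v1) N3.N2=(suspect,v1) N3.N3=(alive,v0) | N1.N0=(alive,v0) N1.N1=(alive,v1) N1.N2=(alive,v1) N1.N3=(alive,v0)
Op 8: N0 marks N0=dead -> (dead,v1)
Op 9: N3 marks N2=alive -> (alive,v2)
Op 10: N1 marks N2=alive -> (alive,v2)
Op 11: gossip N3<->N2 -> N3.N0=(alive,v0) N3.N1=(alive,v1) N3.N2=(alive,v2) N3.N3=(alive,v0) | N2.N0=(alive,v0) N2.N1=(alive,v1) N2.N2=(alive,v2) N2.N3=(alive,v0)
Op 12: gossip N0<->N2 -> N0.N0=(dead,v1) N0.N1=(alive,v1) N0.N2=(alive,v2) N0.N3=(alive,v0) | N2.N0=(dead,v1) N2.N1=(alive,v1) N2.N2=(alive,v2) N2.N3=(alive,v0)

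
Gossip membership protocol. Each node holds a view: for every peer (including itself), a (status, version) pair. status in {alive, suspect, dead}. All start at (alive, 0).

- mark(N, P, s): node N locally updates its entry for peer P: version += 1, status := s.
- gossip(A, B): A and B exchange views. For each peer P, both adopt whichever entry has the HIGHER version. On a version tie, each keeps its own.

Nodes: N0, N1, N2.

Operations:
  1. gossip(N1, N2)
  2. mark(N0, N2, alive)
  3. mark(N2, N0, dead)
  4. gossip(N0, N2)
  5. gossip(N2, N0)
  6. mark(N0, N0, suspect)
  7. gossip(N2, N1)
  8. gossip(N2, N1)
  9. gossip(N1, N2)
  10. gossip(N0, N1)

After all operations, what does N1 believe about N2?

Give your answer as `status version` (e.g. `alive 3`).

Answer: alive 1

Derivation:
Op 1: gossip N1<->N2 -> N1.N0=(alive,v0) N1.N1=(alive,v0) N1.N2=(alive,v0) | N2.N0=(alive,v0) N2.N1=(alive,v0) N2.N2=(alive,v0)
Op 2: N0 marks N2=alive -> (alive,v1)
Op 3: N2 marks N0=dead -> (dead,v1)
Op 4: gossip N0<->N2 -> N0.N0=(dead,v1) N0.N1=(alive,v0) N0.N2=(alive,v1) | N2.N0=(dead,v1) N2.N1=(alive,v0) N2.N2=(alive,v1)
Op 5: gossip N2<->N0 -> N2.N0=(dead,v1) N2.N1=(alive,v0) N2.N2=(alive,v1) | N0.N0=(dead,v1) N0.N1=(alive,v0) N0.N2=(alive,v1)
Op 6: N0 marks N0=suspect -> (suspect,v2)
Op 7: gossip N2<->N1 -> N2.N0=(dead,v1) N2.N1=(alive,v0) N2.N2=(alive,v1) | N1.N0=(dead,v1) N1.N1=(alive,v0) N1.N2=(alive,v1)
Op 8: gossip N2<->N1 -> N2.N0=(dead,v1) N2.N1=(alive,v0) N2.N2=(alive,v1) | N1.N0=(dead,v1) N1.N1=(alive,v0) N1.N2=(alive,v1)
Op 9: gossip N1<->N2 -> N1.N0=(dead,v1) N1.N1=(alive,v0) N1.N2=(alive,v1) | N2.N0=(dead,v1) N2.N1=(alive,v0) N2.N2=(alive,v1)
Op 10: gossip N0<->N1 -> N0.N0=(suspect,v2) N0.N1=(alive,v0) N0.N2=(alive,v1) | N1.N0=(suspect,v2) N1.N1=(alive,v0) N1.N2=(alive,v1)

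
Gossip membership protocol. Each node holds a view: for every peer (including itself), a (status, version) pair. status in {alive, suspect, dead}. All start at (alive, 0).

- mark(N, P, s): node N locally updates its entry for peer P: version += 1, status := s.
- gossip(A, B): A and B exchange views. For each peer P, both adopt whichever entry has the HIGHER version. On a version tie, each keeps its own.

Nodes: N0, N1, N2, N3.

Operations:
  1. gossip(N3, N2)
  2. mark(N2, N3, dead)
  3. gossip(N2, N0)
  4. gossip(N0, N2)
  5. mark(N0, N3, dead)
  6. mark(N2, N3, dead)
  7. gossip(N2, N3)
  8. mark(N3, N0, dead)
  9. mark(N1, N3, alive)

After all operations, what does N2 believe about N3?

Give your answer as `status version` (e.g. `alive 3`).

Answer: dead 2

Derivation:
Op 1: gossip N3<->N2 -> N3.N0=(alive,v0) N3.N1=(alive,v0) N3.N2=(alive,v0) N3.N3=(alive,v0) | N2.N0=(alive,v0) N2.N1=(alive,v0) N2.N2=(alive,v0) N2.N3=(alive,v0)
Op 2: N2 marks N3=dead -> (dead,v1)
Op 3: gossip N2<->N0 -> N2.N0=(alive,v0) N2.N1=(alive,v0) N2.N2=(alive,v0) N2.N3=(dead,v1) | N0.N0=(alive,v0) N0.N1=(alive,v0) N0.N2=(alive,v0) N0.N3=(dead,v1)
Op 4: gossip N0<->N2 -> N0.N0=(alive,v0) N0.N1=(alive,v0) N0.N2=(alive,v0) N0.N3=(dead,v1) | N2.N0=(alive,v0) N2.N1=(alive,v0) N2.N2=(alive,v0) N2.N3=(dead,v1)
Op 5: N0 marks N3=dead -> (dead,v2)
Op 6: N2 marks N3=dead -> (dead,v2)
Op 7: gossip N2<->N3 -> N2.N0=(alive,v0) N2.N1=(alive,v0) N2.N2=(alive,v0) N2.N3=(dead,v2) | N3.N0=(alive,v0) N3.N1=(alive,v0) N3.N2=(alive,v0) N3.N3=(dead,v2)
Op 8: N3 marks N0=dead -> (dead,v1)
Op 9: N1 marks N3=alive -> (alive,v1)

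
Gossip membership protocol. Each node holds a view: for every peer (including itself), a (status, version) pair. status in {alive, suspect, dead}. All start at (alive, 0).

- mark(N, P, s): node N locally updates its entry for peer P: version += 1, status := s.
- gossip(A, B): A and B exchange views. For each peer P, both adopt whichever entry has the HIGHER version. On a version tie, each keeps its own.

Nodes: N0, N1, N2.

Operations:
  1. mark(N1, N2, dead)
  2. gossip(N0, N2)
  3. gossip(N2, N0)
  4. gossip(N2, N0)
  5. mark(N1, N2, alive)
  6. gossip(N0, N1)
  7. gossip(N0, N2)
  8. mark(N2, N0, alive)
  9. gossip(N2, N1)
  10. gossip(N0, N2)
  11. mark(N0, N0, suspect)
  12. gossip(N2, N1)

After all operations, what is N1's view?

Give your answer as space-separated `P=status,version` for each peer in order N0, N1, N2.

Op 1: N1 marks N2=dead -> (dead,v1)
Op 2: gossip N0<->N2 -> N0.N0=(alive,v0) N0.N1=(alive,v0) N0.N2=(alive,v0) | N2.N0=(alive,v0) N2.N1=(alive,v0) N2.N2=(alive,v0)
Op 3: gossip N2<->N0 -> N2.N0=(alive,v0) N2.N1=(alive,v0) N2.N2=(alive,v0) | N0.N0=(alive,v0) N0.N1=(alive,v0) N0.N2=(alive,v0)
Op 4: gossip N2<->N0 -> N2.N0=(alive,v0) N2.N1=(alive,v0) N2.N2=(alive,v0) | N0.N0=(alive,v0) N0.N1=(alive,v0) N0.N2=(alive,v0)
Op 5: N1 marks N2=alive -> (alive,v2)
Op 6: gossip N0<->N1 -> N0.N0=(alive,v0) N0.N1=(alive,v0) N0.N2=(alive,v2) | N1.N0=(alive,v0) N1.N1=(alive,v0) N1.N2=(alive,v2)
Op 7: gossip N0<->N2 -> N0.N0=(alive,v0) N0.N1=(alive,v0) N0.N2=(alive,v2) | N2.N0=(alive,v0) N2.N1=(alive,v0) N2.N2=(alive,v2)
Op 8: N2 marks N0=alive -> (alive,v1)
Op 9: gossip N2<->N1 -> N2.N0=(alive,v1) N2.N1=(alive,v0) N2.N2=(alive,v2) | N1.N0=(alive,v1) N1.N1=(alive,v0) N1.N2=(alive,v2)
Op 10: gossip N0<->N2 -> N0.N0=(alive,v1) N0.N1=(alive,v0) N0.N2=(alive,v2) | N2.N0=(alive,v1) N2.N1=(alive,v0) N2.N2=(alive,v2)
Op 11: N0 marks N0=suspect -> (suspect,v2)
Op 12: gossip N2<->N1 -> N2.N0=(alive,v1) N2.N1=(alive,v0) N2.N2=(alive,v2) | N1.N0=(alive,v1) N1.N1=(alive,v0) N1.N2=(alive,v2)

Answer: N0=alive,1 N1=alive,0 N2=alive,2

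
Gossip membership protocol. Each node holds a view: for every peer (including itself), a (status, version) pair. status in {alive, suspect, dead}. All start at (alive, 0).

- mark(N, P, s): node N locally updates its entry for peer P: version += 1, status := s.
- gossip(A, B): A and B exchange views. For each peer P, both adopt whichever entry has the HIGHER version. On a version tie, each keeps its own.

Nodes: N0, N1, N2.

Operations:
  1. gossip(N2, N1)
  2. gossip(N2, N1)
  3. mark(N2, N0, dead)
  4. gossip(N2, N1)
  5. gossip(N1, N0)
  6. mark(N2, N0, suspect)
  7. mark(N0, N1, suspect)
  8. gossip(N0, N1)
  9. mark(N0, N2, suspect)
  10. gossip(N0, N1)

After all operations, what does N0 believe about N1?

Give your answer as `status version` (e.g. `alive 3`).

Op 1: gossip N2<->N1 -> N2.N0=(alive,v0) N2.N1=(alive,v0) N2.N2=(alive,v0) | N1.N0=(alive,v0) N1.N1=(alive,v0) N1.N2=(alive,v0)
Op 2: gossip N2<->N1 -> N2.N0=(alive,v0) N2.N1=(alive,v0) N2.N2=(alive,v0) | N1.N0=(alive,v0) N1.N1=(alive,v0) N1.N2=(alive,v0)
Op 3: N2 marks N0=dead -> (dead,v1)
Op 4: gossip N2<->N1 -> N2.N0=(dead,v1) N2.N1=(alive,v0) N2.N2=(alive,v0) | N1.N0=(dead,v1) N1.N1=(alive,v0) N1.N2=(alive,v0)
Op 5: gossip N1<->N0 -> N1.N0=(dead,v1) N1.N1=(alive,v0) N1.N2=(alive,v0) | N0.N0=(dead,v1) N0.N1=(alive,v0) N0.N2=(alive,v0)
Op 6: N2 marks N0=suspect -> (suspect,v2)
Op 7: N0 marks N1=suspect -> (suspect,v1)
Op 8: gossip N0<->N1 -> N0.N0=(dead,v1) N0.N1=(suspect,v1) N0.N2=(alive,v0) | N1.N0=(dead,v1) N1.N1=(suspect,v1) N1.N2=(alive,v0)
Op 9: N0 marks N2=suspect -> (suspect,v1)
Op 10: gossip N0<->N1 -> N0.N0=(dead,v1) N0.N1=(suspect,v1) N0.N2=(suspect,v1) | N1.N0=(dead,v1) N1.N1=(suspect,v1) N1.N2=(suspect,v1)

Answer: suspect 1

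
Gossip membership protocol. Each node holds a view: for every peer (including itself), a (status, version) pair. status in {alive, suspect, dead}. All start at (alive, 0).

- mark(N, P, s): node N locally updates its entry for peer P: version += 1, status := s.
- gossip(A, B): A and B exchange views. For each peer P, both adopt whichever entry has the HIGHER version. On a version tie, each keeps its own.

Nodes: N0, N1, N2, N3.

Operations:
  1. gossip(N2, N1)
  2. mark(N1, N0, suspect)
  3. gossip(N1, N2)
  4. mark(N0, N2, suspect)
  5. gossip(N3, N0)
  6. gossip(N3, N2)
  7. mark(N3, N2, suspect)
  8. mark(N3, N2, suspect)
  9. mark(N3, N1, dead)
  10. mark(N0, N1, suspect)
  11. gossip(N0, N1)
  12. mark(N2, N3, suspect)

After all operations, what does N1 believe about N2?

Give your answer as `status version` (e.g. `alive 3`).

Op 1: gossip N2<->N1 -> N2.N0=(alive,v0) N2.N1=(alive,v0) N2.N2=(alive,v0) N2.N3=(alive,v0) | N1.N0=(alive,v0) N1.N1=(alive,v0) N1.N2=(alive,v0) N1.N3=(alive,v0)
Op 2: N1 marks N0=suspect -> (suspect,v1)
Op 3: gossip N1<->N2 -> N1.N0=(suspect,v1) N1.N1=(alive,v0) N1.N2=(alive,v0) N1.N3=(alive,v0) | N2.N0=(suspect,v1) N2.N1=(alive,v0) N2.N2=(alive,v0) N2.N3=(alive,v0)
Op 4: N0 marks N2=suspect -> (suspect,v1)
Op 5: gossip N3<->N0 -> N3.N0=(alive,v0) N3.N1=(alive,v0) N3.N2=(suspect,v1) N3.N3=(alive,v0) | N0.N0=(alive,v0) N0.N1=(alive,v0) N0.N2=(suspect,v1) N0.N3=(alive,v0)
Op 6: gossip N3<->N2 -> N3.N0=(suspect,v1) N3.N1=(alive,v0) N3.N2=(suspect,v1) N3.N3=(alive,v0) | N2.N0=(suspect,v1) N2.N1=(alive,v0) N2.N2=(suspect,v1) N2.N3=(alive,v0)
Op 7: N3 marks N2=suspect -> (suspect,v2)
Op 8: N3 marks N2=suspect -> (suspect,v3)
Op 9: N3 marks N1=dead -> (dead,v1)
Op 10: N0 marks N1=suspect -> (suspect,v1)
Op 11: gossip N0<->N1 -> N0.N0=(suspect,v1) N0.N1=(suspect,v1) N0.N2=(suspect,v1) N0.N3=(alive,v0) | N1.N0=(suspect,v1) N1.N1=(suspect,v1) N1.N2=(suspect,v1) N1.N3=(alive,v0)
Op 12: N2 marks N3=suspect -> (suspect,v1)

Answer: suspect 1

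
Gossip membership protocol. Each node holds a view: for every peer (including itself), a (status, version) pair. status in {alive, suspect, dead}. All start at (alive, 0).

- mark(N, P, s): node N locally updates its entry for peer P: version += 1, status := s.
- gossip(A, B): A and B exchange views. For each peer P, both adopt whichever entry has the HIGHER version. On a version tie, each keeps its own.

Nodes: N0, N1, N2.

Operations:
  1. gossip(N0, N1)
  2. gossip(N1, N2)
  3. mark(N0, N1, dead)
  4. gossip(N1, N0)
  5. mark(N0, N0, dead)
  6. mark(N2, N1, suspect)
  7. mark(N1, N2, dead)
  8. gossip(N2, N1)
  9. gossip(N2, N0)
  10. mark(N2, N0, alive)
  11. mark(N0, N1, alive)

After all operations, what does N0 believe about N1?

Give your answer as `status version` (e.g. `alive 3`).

Op 1: gossip N0<->N1 -> N0.N0=(alive,v0) N0.N1=(alive,v0) N0.N2=(alive,v0) | N1.N0=(alive,v0) N1.N1=(alive,v0) N1.N2=(alive,v0)
Op 2: gossip N1<->N2 -> N1.N0=(alive,v0) N1.N1=(alive,v0) N1.N2=(alive,v0) | N2.N0=(alive,v0) N2.N1=(alive,v0) N2.N2=(alive,v0)
Op 3: N0 marks N1=dead -> (dead,v1)
Op 4: gossip N1<->N0 -> N1.N0=(alive,v0) N1.N1=(dead,v1) N1.N2=(alive,v0) | N0.N0=(alive,v0) N0.N1=(dead,v1) N0.N2=(alive,v0)
Op 5: N0 marks N0=dead -> (dead,v1)
Op 6: N2 marks N1=suspect -> (suspect,v1)
Op 7: N1 marks N2=dead -> (dead,v1)
Op 8: gossip N2<->N1 -> N2.N0=(alive,v0) N2.N1=(suspect,v1) N2.N2=(dead,v1) | N1.N0=(alive,v0) N1.N1=(dead,v1) N1.N2=(dead,v1)
Op 9: gossip N2<->N0 -> N2.N0=(dead,v1) N2.N1=(suspect,v1) N2.N2=(dead,v1) | N0.N0=(dead,v1) N0.N1=(dead,v1) N0.N2=(dead,v1)
Op 10: N2 marks N0=alive -> (alive,v2)
Op 11: N0 marks N1=alive -> (alive,v2)

Answer: alive 2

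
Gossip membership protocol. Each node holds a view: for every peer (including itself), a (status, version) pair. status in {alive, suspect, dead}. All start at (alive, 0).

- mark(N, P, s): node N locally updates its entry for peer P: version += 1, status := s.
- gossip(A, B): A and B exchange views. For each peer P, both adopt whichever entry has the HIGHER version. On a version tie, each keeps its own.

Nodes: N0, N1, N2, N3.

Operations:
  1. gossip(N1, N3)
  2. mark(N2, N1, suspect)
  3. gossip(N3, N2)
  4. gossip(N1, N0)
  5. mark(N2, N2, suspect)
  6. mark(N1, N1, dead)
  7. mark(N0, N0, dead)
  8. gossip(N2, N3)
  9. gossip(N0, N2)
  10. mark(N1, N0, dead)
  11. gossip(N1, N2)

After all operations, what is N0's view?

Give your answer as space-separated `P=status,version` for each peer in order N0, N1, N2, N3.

Answer: N0=dead,1 N1=suspect,1 N2=suspect,1 N3=alive,0

Derivation:
Op 1: gossip N1<->N3 -> N1.N0=(alive,v0) N1.N1=(alive,v0) N1.N2=(alive,v0) N1.N3=(alive,v0) | N3.N0=(alive,v0) N3.N1=(alive,v0) N3.N2=(alive,v0) N3.N3=(alive,v0)
Op 2: N2 marks N1=suspect -> (suspect,v1)
Op 3: gossip N3<->N2 -> N3.N0=(alive,v0) N3.N1=(suspect,v1) N3.N2=(alive,v0) N3.N3=(alive,v0) | N2.N0=(alive,v0) N2.N1=(suspect,v1) N2.N2=(alive,v0) N2.N3=(alive,v0)
Op 4: gossip N1<->N0 -> N1.N0=(alive,v0) N1.N1=(alive,v0) N1.N2=(alive,v0) N1.N3=(alive,v0) | N0.N0=(alive,v0) N0.N1=(alive,v0) N0.N2=(alive,v0) N0.N3=(alive,v0)
Op 5: N2 marks N2=suspect -> (suspect,v1)
Op 6: N1 marks N1=dead -> (dead,v1)
Op 7: N0 marks N0=dead -> (dead,v1)
Op 8: gossip N2<->N3 -> N2.N0=(alive,v0) N2.N1=(suspect,v1) N2.N2=(suspect,v1) N2.N3=(alive,v0) | N3.N0=(alive,v0) N3.N1=(suspect,v1) N3.N2=(suspect,v1) N3.N3=(alive,v0)
Op 9: gossip N0<->N2 -> N0.N0=(dead,v1) N0.N1=(suspect,v1) N0.N2=(suspect,v1) N0.N3=(alive,v0) | N2.N0=(dead,v1) N2.N1=(suspect,v1) N2.N2=(suspect,v1) N2.N3=(alive,v0)
Op 10: N1 marks N0=dead -> (dead,v1)
Op 11: gossip N1<->N2 -> N1.N0=(dead,v1) N1.N1=(dead,v1) N1.N2=(suspect,v1) N1.N3=(alive,v0) | N2.N0=(dead,v1) N2.N1=(suspect,v1) N2.N2=(suspect,v1) N2.N3=(alive,v0)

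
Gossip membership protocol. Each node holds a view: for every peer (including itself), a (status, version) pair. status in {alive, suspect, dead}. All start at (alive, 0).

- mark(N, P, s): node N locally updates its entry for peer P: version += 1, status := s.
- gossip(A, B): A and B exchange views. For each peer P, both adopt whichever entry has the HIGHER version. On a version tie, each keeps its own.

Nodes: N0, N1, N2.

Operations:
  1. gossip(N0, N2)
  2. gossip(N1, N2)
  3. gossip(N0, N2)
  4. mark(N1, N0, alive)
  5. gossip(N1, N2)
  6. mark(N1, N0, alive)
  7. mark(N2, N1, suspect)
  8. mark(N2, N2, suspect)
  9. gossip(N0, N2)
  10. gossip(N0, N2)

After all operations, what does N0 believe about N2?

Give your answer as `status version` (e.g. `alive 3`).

Op 1: gossip N0<->N2 -> N0.N0=(alive,v0) N0.N1=(alive,v0) N0.N2=(alive,v0) | N2.N0=(alive,v0) N2.N1=(alive,v0) N2.N2=(alive,v0)
Op 2: gossip N1<->N2 -> N1.N0=(alive,v0) N1.N1=(alive,v0) N1.N2=(alive,v0) | N2.N0=(alive,v0) N2.N1=(alive,v0) N2.N2=(alive,v0)
Op 3: gossip N0<->N2 -> N0.N0=(alive,v0) N0.N1=(alive,v0) N0.N2=(alive,v0) | N2.N0=(alive,v0) N2.N1=(alive,v0) N2.N2=(alive,v0)
Op 4: N1 marks N0=alive -> (alive,v1)
Op 5: gossip N1<->N2 -> N1.N0=(alive,v1) N1.N1=(alive,v0) N1.N2=(alive,v0) | N2.N0=(alive,v1) N2.N1=(alive,v0) N2.N2=(alive,v0)
Op 6: N1 marks N0=alive -> (alive,v2)
Op 7: N2 marks N1=suspect -> (suspect,v1)
Op 8: N2 marks N2=suspect -> (suspect,v1)
Op 9: gossip N0<->N2 -> N0.N0=(alive,v1) N0.N1=(suspect,v1) N0.N2=(suspect,v1) | N2.N0=(alive,v1) N2.N1=(suspect,v1) N2.N2=(suspect,v1)
Op 10: gossip N0<->N2 -> N0.N0=(alive,v1) N0.N1=(suspect,v1) N0.N2=(suspect,v1) | N2.N0=(alive,v1) N2.N1=(suspect,v1) N2.N2=(suspect,v1)

Answer: suspect 1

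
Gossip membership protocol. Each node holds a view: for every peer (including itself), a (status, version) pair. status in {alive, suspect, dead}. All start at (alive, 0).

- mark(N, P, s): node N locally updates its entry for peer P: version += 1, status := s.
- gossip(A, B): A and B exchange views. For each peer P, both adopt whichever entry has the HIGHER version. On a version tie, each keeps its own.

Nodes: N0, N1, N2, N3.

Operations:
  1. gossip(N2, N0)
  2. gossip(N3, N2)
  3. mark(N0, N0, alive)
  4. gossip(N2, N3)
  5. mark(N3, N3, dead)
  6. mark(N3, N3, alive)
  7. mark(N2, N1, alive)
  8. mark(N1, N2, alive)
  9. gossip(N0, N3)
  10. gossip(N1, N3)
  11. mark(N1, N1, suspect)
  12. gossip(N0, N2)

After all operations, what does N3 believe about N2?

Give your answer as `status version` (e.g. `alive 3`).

Op 1: gossip N2<->N0 -> N2.N0=(alive,v0) N2.N1=(alive,v0) N2.N2=(alive,v0) N2.N3=(alive,v0) | N0.N0=(alive,v0) N0.N1=(alive,v0) N0.N2=(alive,v0) N0.N3=(alive,v0)
Op 2: gossip N3<->N2 -> N3.N0=(alive,v0) N3.N1=(alive,v0) N3.N2=(alive,v0) N3.N3=(alive,v0) | N2.N0=(alive,v0) N2.N1=(alive,v0) N2.N2=(alive,v0) N2.N3=(alive,v0)
Op 3: N0 marks N0=alive -> (alive,v1)
Op 4: gossip N2<->N3 -> N2.N0=(alive,v0) N2.N1=(alive,v0) N2.N2=(alive,v0) N2.N3=(alive,v0) | N3.N0=(alive,v0) N3.N1=(alive,v0) N3.N2=(alive,v0) N3.N3=(alive,v0)
Op 5: N3 marks N3=dead -> (dead,v1)
Op 6: N3 marks N3=alive -> (alive,v2)
Op 7: N2 marks N1=alive -> (alive,v1)
Op 8: N1 marks N2=alive -> (alive,v1)
Op 9: gossip N0<->N3 -> N0.N0=(alive,v1) N0.N1=(alive,v0) N0.N2=(alive,v0) N0.N3=(alive,v2) | N3.N0=(alive,v1) N3.N1=(alive,v0) N3.N2=(alive,v0) N3.N3=(alive,v2)
Op 10: gossip N1<->N3 -> N1.N0=(alive,v1) N1.N1=(alive,v0) N1.N2=(alive,v1) N1.N3=(alive,v2) | N3.N0=(alive,v1) N3.N1=(alive,v0) N3.N2=(alive,v1) N3.N3=(alive,v2)
Op 11: N1 marks N1=suspect -> (suspect,v1)
Op 12: gossip N0<->N2 -> N0.N0=(alive,v1) N0.N1=(alive,v1) N0.N2=(alive,v0) N0.N3=(alive,v2) | N2.N0=(alive,v1) N2.N1=(alive,v1) N2.N2=(alive,v0) N2.N3=(alive,v2)

Answer: alive 1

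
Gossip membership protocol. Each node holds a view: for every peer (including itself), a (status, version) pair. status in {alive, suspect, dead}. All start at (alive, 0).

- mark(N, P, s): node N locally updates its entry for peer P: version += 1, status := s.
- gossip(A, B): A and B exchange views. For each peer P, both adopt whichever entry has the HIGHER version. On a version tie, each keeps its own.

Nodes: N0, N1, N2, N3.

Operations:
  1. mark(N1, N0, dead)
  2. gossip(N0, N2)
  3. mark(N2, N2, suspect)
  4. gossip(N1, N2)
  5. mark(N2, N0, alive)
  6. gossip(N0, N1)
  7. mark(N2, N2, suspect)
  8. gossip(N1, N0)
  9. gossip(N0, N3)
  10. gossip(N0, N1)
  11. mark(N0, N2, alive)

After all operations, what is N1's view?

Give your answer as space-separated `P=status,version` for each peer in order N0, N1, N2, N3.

Op 1: N1 marks N0=dead -> (dead,v1)
Op 2: gossip N0<->N2 -> N0.N0=(alive,v0) N0.N1=(alive,v0) N0.N2=(alive,v0) N0.N3=(alive,v0) | N2.N0=(alive,v0) N2.N1=(alive,v0) N2.N2=(alive,v0) N2.N3=(alive,v0)
Op 3: N2 marks N2=suspect -> (suspect,v1)
Op 4: gossip N1<->N2 -> N1.N0=(dead,v1) N1.N1=(alive,v0) N1.N2=(suspect,v1) N1.N3=(alive,v0) | N2.N0=(dead,v1) N2.N1=(alive,v0) N2.N2=(suspect,v1) N2.N3=(alive,v0)
Op 5: N2 marks N0=alive -> (alive,v2)
Op 6: gossip N0<->N1 -> N0.N0=(dead,v1) N0.N1=(alive,v0) N0.N2=(suspect,v1) N0.N3=(alive,v0) | N1.N0=(dead,v1) N1.N1=(alive,v0) N1.N2=(suspect,v1) N1.N3=(alive,v0)
Op 7: N2 marks N2=suspect -> (suspect,v2)
Op 8: gossip N1<->N0 -> N1.N0=(dead,v1) N1.N1=(alive,v0) N1.N2=(suspect,v1) N1.N3=(alive,v0) | N0.N0=(dead,v1) N0.N1=(alive,v0) N0.N2=(suspect,v1) N0.N3=(alive,v0)
Op 9: gossip N0<->N3 -> N0.N0=(dead,v1) N0.N1=(alive,v0) N0.N2=(suspect,v1) N0.N3=(alive,v0) | N3.N0=(dead,v1) N3.N1=(alive,v0) N3.N2=(suspect,v1) N3.N3=(alive,v0)
Op 10: gossip N0<->N1 -> N0.N0=(dead,v1) N0.N1=(alive,v0) N0.N2=(suspect,v1) N0.N3=(alive,v0) | N1.N0=(dead,v1) N1.N1=(alive,v0) N1.N2=(suspect,v1) N1.N3=(alive,v0)
Op 11: N0 marks N2=alive -> (alive,v2)

Answer: N0=dead,1 N1=alive,0 N2=suspect,1 N3=alive,0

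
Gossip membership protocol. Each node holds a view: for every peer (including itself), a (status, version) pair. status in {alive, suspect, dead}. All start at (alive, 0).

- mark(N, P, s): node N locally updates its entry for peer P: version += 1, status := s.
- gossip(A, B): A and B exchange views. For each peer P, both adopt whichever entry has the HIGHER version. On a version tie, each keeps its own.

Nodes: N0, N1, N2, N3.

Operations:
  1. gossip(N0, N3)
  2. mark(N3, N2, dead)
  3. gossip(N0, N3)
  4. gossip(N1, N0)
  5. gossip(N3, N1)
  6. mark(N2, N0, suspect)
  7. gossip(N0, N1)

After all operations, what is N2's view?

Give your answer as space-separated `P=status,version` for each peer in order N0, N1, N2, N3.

Answer: N0=suspect,1 N1=alive,0 N2=alive,0 N3=alive,0

Derivation:
Op 1: gossip N0<->N3 -> N0.N0=(alive,v0) N0.N1=(alive,v0) N0.N2=(alive,v0) N0.N3=(alive,v0) | N3.N0=(alive,v0) N3.N1=(alive,v0) N3.N2=(alive,v0) N3.N3=(alive,v0)
Op 2: N3 marks N2=dead -> (dead,v1)
Op 3: gossip N0<->N3 -> N0.N0=(alive,v0) N0.N1=(alive,v0) N0.N2=(dead,v1) N0.N3=(alive,v0) | N3.N0=(alive,v0) N3.N1=(alive,v0) N3.N2=(dead,v1) N3.N3=(alive,v0)
Op 4: gossip N1<->N0 -> N1.N0=(alive,v0) N1.N1=(alive,v0) N1.N2=(dead,v1) N1.N3=(alive,v0) | N0.N0=(alive,v0) N0.N1=(alive,v0) N0.N2=(dead,v1) N0.N3=(alive,v0)
Op 5: gossip N3<->N1 -> N3.N0=(alive,v0) N3.N1=(alive,v0) N3.N2=(dead,v1) N3.N3=(alive,v0) | N1.N0=(alive,v0) N1.N1=(alive,v0) N1.N2=(dead,v1) N1.N3=(alive,v0)
Op 6: N2 marks N0=suspect -> (suspect,v1)
Op 7: gossip N0<->N1 -> N0.N0=(alive,v0) N0.N1=(alive,v0) N0.N2=(dead,v1) N0.N3=(alive,v0) | N1.N0=(alive,v0) N1.N1=(alive,v0) N1.N2=(dead,v1) N1.N3=(alive,v0)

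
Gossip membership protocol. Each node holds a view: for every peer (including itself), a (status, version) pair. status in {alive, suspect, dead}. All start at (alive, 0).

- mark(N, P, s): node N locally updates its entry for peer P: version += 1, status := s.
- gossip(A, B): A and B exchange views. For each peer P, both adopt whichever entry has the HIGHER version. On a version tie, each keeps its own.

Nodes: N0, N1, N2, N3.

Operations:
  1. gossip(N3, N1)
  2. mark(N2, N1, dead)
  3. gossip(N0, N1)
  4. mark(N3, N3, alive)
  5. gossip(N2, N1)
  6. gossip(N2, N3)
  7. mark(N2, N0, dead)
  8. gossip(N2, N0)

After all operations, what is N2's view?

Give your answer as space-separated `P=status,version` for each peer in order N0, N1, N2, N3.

Answer: N0=dead,1 N1=dead,1 N2=alive,0 N3=alive,1

Derivation:
Op 1: gossip N3<->N1 -> N3.N0=(alive,v0) N3.N1=(alive,v0) N3.N2=(alive,v0) N3.N3=(alive,v0) | N1.N0=(alive,v0) N1.N1=(alive,v0) N1.N2=(alive,v0) N1.N3=(alive,v0)
Op 2: N2 marks N1=dead -> (dead,v1)
Op 3: gossip N0<->N1 -> N0.N0=(alive,v0) N0.N1=(alive,v0) N0.N2=(alive,v0) N0.N3=(alive,v0) | N1.N0=(alive,v0) N1.N1=(alive,v0) N1.N2=(alive,v0) N1.N3=(alive,v0)
Op 4: N3 marks N3=alive -> (alive,v1)
Op 5: gossip N2<->N1 -> N2.N0=(alive,v0) N2.N1=(dead,v1) N2.N2=(alive,v0) N2.N3=(alive,v0) | N1.N0=(alive,v0) N1.N1=(dead,v1) N1.N2=(alive,v0) N1.N3=(alive,v0)
Op 6: gossip N2<->N3 -> N2.N0=(alive,v0) N2.N1=(dead,v1) N2.N2=(alive,v0) N2.N3=(alive,v1) | N3.N0=(alive,v0) N3.N1=(dead,v1) N3.N2=(alive,v0) N3.N3=(alive,v1)
Op 7: N2 marks N0=dead -> (dead,v1)
Op 8: gossip N2<->N0 -> N2.N0=(dead,v1) N2.N1=(dead,v1) N2.N2=(alive,v0) N2.N3=(alive,v1) | N0.N0=(dead,v1) N0.N1=(dead,v1) N0.N2=(alive,v0) N0.N3=(alive,v1)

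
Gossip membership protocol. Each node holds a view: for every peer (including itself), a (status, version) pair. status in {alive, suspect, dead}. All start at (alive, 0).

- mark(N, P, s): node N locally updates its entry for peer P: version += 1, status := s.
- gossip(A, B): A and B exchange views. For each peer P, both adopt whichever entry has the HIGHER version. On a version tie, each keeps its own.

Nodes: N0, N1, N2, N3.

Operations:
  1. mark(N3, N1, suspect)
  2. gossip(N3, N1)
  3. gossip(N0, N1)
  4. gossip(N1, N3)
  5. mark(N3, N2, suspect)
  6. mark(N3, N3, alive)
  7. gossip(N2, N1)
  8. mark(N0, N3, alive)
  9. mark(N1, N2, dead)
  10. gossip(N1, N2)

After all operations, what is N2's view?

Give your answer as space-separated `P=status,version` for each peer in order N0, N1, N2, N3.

Op 1: N3 marks N1=suspect -> (suspect,v1)
Op 2: gossip N3<->N1 -> N3.N0=(alive,v0) N3.N1=(suspect,v1) N3.N2=(alive,v0) N3.N3=(alive,v0) | N1.N0=(alive,v0) N1.N1=(suspect,v1) N1.N2=(alive,v0) N1.N3=(alive,v0)
Op 3: gossip N0<->N1 -> N0.N0=(alive,v0) N0.N1=(suspect,v1) N0.N2=(alive,v0) N0.N3=(alive,v0) | N1.N0=(alive,v0) N1.N1=(suspect,v1) N1.N2=(alive,v0) N1.N3=(alive,v0)
Op 4: gossip N1<->N3 -> N1.N0=(alive,v0) N1.N1=(suspect,v1) N1.N2=(alive,v0) N1.N3=(alive,v0) | N3.N0=(alive,v0) N3.N1=(suspect,v1) N3.N2=(alive,v0) N3.N3=(alive,v0)
Op 5: N3 marks N2=suspect -> (suspect,v1)
Op 6: N3 marks N3=alive -> (alive,v1)
Op 7: gossip N2<->N1 -> N2.N0=(alive,v0) N2.N1=(suspect,v1) N2.N2=(alive,v0) N2.N3=(alive,v0) | N1.N0=(alive,v0) N1.N1=(suspect,v1) N1.N2=(alive,v0) N1.N3=(alive,v0)
Op 8: N0 marks N3=alive -> (alive,v1)
Op 9: N1 marks N2=dead -> (dead,v1)
Op 10: gossip N1<->N2 -> N1.N0=(alive,v0) N1.N1=(suspect,v1) N1.N2=(dead,v1) N1.N3=(alive,v0) | N2.N0=(alive,v0) N2.N1=(suspect,v1) N2.N2=(dead,v1) N2.N3=(alive,v0)

Answer: N0=alive,0 N1=suspect,1 N2=dead,1 N3=alive,0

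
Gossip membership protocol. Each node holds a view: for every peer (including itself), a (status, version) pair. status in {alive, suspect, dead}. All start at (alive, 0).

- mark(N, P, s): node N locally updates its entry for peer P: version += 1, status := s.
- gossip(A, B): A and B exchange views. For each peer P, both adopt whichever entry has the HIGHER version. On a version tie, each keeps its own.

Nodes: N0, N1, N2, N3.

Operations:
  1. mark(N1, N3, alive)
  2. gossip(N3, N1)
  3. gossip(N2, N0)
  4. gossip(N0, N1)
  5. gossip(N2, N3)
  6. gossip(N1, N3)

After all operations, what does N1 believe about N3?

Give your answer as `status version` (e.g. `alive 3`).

Op 1: N1 marks N3=alive -> (alive,v1)
Op 2: gossip N3<->N1 -> N3.N0=(alive,v0) N3.N1=(alive,v0) N3.N2=(alive,v0) N3.N3=(alive,v1) | N1.N0=(alive,v0) N1.N1=(alive,v0) N1.N2=(alive,v0) N1.N3=(alive,v1)
Op 3: gossip N2<->N0 -> N2.N0=(alive,v0) N2.N1=(alive,v0) N2.N2=(alive,v0) N2.N3=(alive,v0) | N0.N0=(alive,v0) N0.N1=(alive,v0) N0.N2=(alive,v0) N0.N3=(alive,v0)
Op 4: gossip N0<->N1 -> N0.N0=(alive,v0) N0.N1=(alive,v0) N0.N2=(alive,v0) N0.N3=(alive,v1) | N1.N0=(alive,v0) N1.N1=(alive,v0) N1.N2=(alive,v0) N1.N3=(alive,v1)
Op 5: gossip N2<->N3 -> N2.N0=(alive,v0) N2.N1=(alive,v0) N2.N2=(alive,v0) N2.N3=(alive,v1) | N3.N0=(alive,v0) N3.N1=(alive,v0) N3.N2=(alive,v0) N3.N3=(alive,v1)
Op 6: gossip N1<->N3 -> N1.N0=(alive,v0) N1.N1=(alive,v0) N1.N2=(alive,v0) N1.N3=(alive,v1) | N3.N0=(alive,v0) N3.N1=(alive,v0) N3.N2=(alive,v0) N3.N3=(alive,v1)

Answer: alive 1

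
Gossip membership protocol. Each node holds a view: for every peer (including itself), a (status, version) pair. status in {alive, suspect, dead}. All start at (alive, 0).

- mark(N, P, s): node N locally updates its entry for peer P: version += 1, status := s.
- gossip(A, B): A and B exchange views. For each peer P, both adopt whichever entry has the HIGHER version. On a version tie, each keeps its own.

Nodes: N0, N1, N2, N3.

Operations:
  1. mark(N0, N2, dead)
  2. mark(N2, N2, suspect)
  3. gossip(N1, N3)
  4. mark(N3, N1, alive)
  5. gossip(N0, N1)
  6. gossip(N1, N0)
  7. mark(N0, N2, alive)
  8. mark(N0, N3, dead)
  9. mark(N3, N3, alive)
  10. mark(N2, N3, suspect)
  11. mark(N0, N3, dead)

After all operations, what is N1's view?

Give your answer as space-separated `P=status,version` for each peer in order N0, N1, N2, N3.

Answer: N0=alive,0 N1=alive,0 N2=dead,1 N3=alive,0

Derivation:
Op 1: N0 marks N2=dead -> (dead,v1)
Op 2: N2 marks N2=suspect -> (suspect,v1)
Op 3: gossip N1<->N3 -> N1.N0=(alive,v0) N1.N1=(alive,v0) N1.N2=(alive,v0) N1.N3=(alive,v0) | N3.N0=(alive,v0) N3.N1=(alive,v0) N3.N2=(alive,v0) N3.N3=(alive,v0)
Op 4: N3 marks N1=alive -> (alive,v1)
Op 5: gossip N0<->N1 -> N0.N0=(alive,v0) N0.N1=(alive,v0) N0.N2=(dead,v1) N0.N3=(alive,v0) | N1.N0=(alive,v0) N1.N1=(alive,v0) N1.N2=(dead,v1) N1.N3=(alive,v0)
Op 6: gossip N1<->N0 -> N1.N0=(alive,v0) N1.N1=(alive,v0) N1.N2=(dead,v1) N1.N3=(alive,v0) | N0.N0=(alive,v0) N0.N1=(alive,v0) N0.N2=(dead,v1) N0.N3=(alive,v0)
Op 7: N0 marks N2=alive -> (alive,v2)
Op 8: N0 marks N3=dead -> (dead,v1)
Op 9: N3 marks N3=alive -> (alive,v1)
Op 10: N2 marks N3=suspect -> (suspect,v1)
Op 11: N0 marks N3=dead -> (dead,v2)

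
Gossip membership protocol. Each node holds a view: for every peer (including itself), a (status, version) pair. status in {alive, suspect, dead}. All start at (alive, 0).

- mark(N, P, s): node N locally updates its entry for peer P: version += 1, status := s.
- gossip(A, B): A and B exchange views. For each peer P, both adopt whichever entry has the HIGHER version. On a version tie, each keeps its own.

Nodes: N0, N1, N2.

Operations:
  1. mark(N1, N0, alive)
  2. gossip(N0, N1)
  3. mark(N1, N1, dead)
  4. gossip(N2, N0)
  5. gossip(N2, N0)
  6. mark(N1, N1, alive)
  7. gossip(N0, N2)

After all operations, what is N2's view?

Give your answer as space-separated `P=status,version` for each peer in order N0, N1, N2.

Op 1: N1 marks N0=alive -> (alive,v1)
Op 2: gossip N0<->N1 -> N0.N0=(alive,v1) N0.N1=(alive,v0) N0.N2=(alive,v0) | N1.N0=(alive,v1) N1.N1=(alive,v0) N1.N2=(alive,v0)
Op 3: N1 marks N1=dead -> (dead,v1)
Op 4: gossip N2<->N0 -> N2.N0=(alive,v1) N2.N1=(alive,v0) N2.N2=(alive,v0) | N0.N0=(alive,v1) N0.N1=(alive,v0) N0.N2=(alive,v0)
Op 5: gossip N2<->N0 -> N2.N0=(alive,v1) N2.N1=(alive,v0) N2.N2=(alive,v0) | N0.N0=(alive,v1) N0.N1=(alive,v0) N0.N2=(alive,v0)
Op 6: N1 marks N1=alive -> (alive,v2)
Op 7: gossip N0<->N2 -> N0.N0=(alive,v1) N0.N1=(alive,v0) N0.N2=(alive,v0) | N2.N0=(alive,v1) N2.N1=(alive,v0) N2.N2=(alive,v0)

Answer: N0=alive,1 N1=alive,0 N2=alive,0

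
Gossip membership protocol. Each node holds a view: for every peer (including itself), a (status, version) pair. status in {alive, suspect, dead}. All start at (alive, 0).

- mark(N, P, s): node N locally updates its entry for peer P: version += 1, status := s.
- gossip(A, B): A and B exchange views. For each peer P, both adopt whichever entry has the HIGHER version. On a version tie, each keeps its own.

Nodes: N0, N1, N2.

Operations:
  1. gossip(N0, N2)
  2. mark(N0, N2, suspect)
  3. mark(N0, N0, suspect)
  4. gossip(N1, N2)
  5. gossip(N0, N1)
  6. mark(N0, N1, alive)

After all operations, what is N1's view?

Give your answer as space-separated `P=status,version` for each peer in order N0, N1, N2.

Op 1: gossip N0<->N2 -> N0.N0=(alive,v0) N0.N1=(alive,v0) N0.N2=(alive,v0) | N2.N0=(alive,v0) N2.N1=(alive,v0) N2.N2=(alive,v0)
Op 2: N0 marks N2=suspect -> (suspect,v1)
Op 3: N0 marks N0=suspect -> (suspect,v1)
Op 4: gossip N1<->N2 -> N1.N0=(alive,v0) N1.N1=(alive,v0) N1.N2=(alive,v0) | N2.N0=(alive,v0) N2.N1=(alive,v0) N2.N2=(alive,v0)
Op 5: gossip N0<->N1 -> N0.N0=(suspect,v1) N0.N1=(alive,v0) N0.N2=(suspect,v1) | N1.N0=(suspect,v1) N1.N1=(alive,v0) N1.N2=(suspect,v1)
Op 6: N0 marks N1=alive -> (alive,v1)

Answer: N0=suspect,1 N1=alive,0 N2=suspect,1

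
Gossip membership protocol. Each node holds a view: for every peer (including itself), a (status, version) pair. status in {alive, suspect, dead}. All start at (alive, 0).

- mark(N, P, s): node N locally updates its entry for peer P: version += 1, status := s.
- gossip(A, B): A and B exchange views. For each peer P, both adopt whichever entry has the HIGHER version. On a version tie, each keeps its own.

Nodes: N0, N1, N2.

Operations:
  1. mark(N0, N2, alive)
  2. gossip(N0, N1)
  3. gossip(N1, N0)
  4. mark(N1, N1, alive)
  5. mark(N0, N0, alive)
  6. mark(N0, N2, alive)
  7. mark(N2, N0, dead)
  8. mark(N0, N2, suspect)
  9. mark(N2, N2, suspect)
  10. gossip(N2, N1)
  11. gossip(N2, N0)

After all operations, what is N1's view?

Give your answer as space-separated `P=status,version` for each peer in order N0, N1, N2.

Answer: N0=dead,1 N1=alive,1 N2=alive,1

Derivation:
Op 1: N0 marks N2=alive -> (alive,v1)
Op 2: gossip N0<->N1 -> N0.N0=(alive,v0) N0.N1=(alive,v0) N0.N2=(alive,v1) | N1.N0=(alive,v0) N1.N1=(alive,v0) N1.N2=(alive,v1)
Op 3: gossip N1<->N0 -> N1.N0=(alive,v0) N1.N1=(alive,v0) N1.N2=(alive,v1) | N0.N0=(alive,v0) N0.N1=(alive,v0) N0.N2=(alive,v1)
Op 4: N1 marks N1=alive -> (alive,v1)
Op 5: N0 marks N0=alive -> (alive,v1)
Op 6: N0 marks N2=alive -> (alive,v2)
Op 7: N2 marks N0=dead -> (dead,v1)
Op 8: N0 marks N2=suspect -> (suspect,v3)
Op 9: N2 marks N2=suspect -> (suspect,v1)
Op 10: gossip N2<->N1 -> N2.N0=(dead,v1) N2.N1=(alive,v1) N2.N2=(suspect,v1) | N1.N0=(dead,v1) N1.N1=(alive,v1) N1.N2=(alive,v1)
Op 11: gossip N2<->N0 -> N2.N0=(dead,v1) N2.N1=(alive,v1) N2.N2=(suspect,v3) | N0.N0=(alive,v1) N0.N1=(alive,v1) N0.N2=(suspect,v3)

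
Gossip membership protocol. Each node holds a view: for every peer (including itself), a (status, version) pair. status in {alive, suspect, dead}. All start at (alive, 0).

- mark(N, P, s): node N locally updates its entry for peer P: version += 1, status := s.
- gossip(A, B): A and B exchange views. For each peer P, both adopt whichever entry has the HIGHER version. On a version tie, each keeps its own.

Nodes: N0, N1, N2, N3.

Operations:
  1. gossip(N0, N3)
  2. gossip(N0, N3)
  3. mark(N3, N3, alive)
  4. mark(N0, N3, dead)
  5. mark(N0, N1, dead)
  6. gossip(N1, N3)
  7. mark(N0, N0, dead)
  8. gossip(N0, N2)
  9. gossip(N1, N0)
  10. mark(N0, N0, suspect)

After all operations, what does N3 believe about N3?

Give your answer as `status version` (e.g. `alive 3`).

Op 1: gossip N0<->N3 -> N0.N0=(alive,v0) N0.N1=(alive,v0) N0.N2=(alive,v0) N0.N3=(alive,v0) | N3.N0=(alive,v0) N3.N1=(alive,v0) N3.N2=(alive,v0) N3.N3=(alive,v0)
Op 2: gossip N0<->N3 -> N0.N0=(alive,v0) N0.N1=(alive,v0) N0.N2=(alive,v0) N0.N3=(alive,v0) | N3.N0=(alive,v0) N3.N1=(alive,v0) N3.N2=(alive,v0) N3.N3=(alive,v0)
Op 3: N3 marks N3=alive -> (alive,v1)
Op 4: N0 marks N3=dead -> (dead,v1)
Op 5: N0 marks N1=dead -> (dead,v1)
Op 6: gossip N1<->N3 -> N1.N0=(alive,v0) N1.N1=(alive,v0) N1.N2=(alive,v0) N1.N3=(alive,v1) | N3.N0=(alive,v0) N3.N1=(alive,v0) N3.N2=(alive,v0) N3.N3=(alive,v1)
Op 7: N0 marks N0=dead -> (dead,v1)
Op 8: gossip N0<->N2 -> N0.N0=(dead,v1) N0.N1=(dead,v1) N0.N2=(alive,v0) N0.N3=(dead,v1) | N2.N0=(dead,v1) N2.N1=(dead,v1) N2.N2=(alive,v0) N2.N3=(dead,v1)
Op 9: gossip N1<->N0 -> N1.N0=(dead,v1) N1.N1=(dead,v1) N1.N2=(alive,v0) N1.N3=(alive,v1) | N0.N0=(dead,v1) N0.N1=(dead,v1) N0.N2=(alive,v0) N0.N3=(dead,v1)
Op 10: N0 marks N0=suspect -> (suspect,v2)

Answer: alive 1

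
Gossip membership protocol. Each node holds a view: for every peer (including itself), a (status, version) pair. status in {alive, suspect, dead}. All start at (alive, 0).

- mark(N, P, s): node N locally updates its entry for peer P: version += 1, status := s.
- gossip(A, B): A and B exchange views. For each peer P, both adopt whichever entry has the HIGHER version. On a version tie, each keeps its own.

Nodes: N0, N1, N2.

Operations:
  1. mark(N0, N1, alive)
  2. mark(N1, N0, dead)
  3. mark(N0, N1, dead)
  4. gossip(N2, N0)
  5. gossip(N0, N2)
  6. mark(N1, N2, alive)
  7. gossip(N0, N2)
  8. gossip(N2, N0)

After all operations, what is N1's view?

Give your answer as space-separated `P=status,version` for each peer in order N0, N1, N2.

Op 1: N0 marks N1=alive -> (alive,v1)
Op 2: N1 marks N0=dead -> (dead,v1)
Op 3: N0 marks N1=dead -> (dead,v2)
Op 4: gossip N2<->N0 -> N2.N0=(alive,v0) N2.N1=(dead,v2) N2.N2=(alive,v0) | N0.N0=(alive,v0) N0.N1=(dead,v2) N0.N2=(alive,v0)
Op 5: gossip N0<->N2 -> N0.N0=(alive,v0) N0.N1=(dead,v2) N0.N2=(alive,v0) | N2.N0=(alive,v0) N2.N1=(dead,v2) N2.N2=(alive,v0)
Op 6: N1 marks N2=alive -> (alive,v1)
Op 7: gossip N0<->N2 -> N0.N0=(alive,v0) N0.N1=(dead,v2) N0.N2=(alive,v0) | N2.N0=(alive,v0) N2.N1=(dead,v2) N2.N2=(alive,v0)
Op 8: gossip N2<->N0 -> N2.N0=(alive,v0) N2.N1=(dead,v2) N2.N2=(alive,v0) | N0.N0=(alive,v0) N0.N1=(dead,v2) N0.N2=(alive,v0)

Answer: N0=dead,1 N1=alive,0 N2=alive,1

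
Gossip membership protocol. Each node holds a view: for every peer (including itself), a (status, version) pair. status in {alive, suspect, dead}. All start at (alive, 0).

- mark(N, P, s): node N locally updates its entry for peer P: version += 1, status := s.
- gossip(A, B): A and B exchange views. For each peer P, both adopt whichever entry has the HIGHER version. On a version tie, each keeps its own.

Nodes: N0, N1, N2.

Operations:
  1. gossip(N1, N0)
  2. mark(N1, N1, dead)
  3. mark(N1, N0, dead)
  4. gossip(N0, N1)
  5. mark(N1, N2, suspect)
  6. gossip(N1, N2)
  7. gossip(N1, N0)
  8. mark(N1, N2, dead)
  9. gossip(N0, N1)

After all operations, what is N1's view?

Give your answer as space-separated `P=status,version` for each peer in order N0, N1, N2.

Op 1: gossip N1<->N0 -> N1.N0=(alive,v0) N1.N1=(alive,v0) N1.N2=(alive,v0) | N0.N0=(alive,v0) N0.N1=(alive,v0) N0.N2=(alive,v0)
Op 2: N1 marks N1=dead -> (dead,v1)
Op 3: N1 marks N0=dead -> (dead,v1)
Op 4: gossip N0<->N1 -> N0.N0=(dead,v1) N0.N1=(dead,v1) N0.N2=(alive,v0) | N1.N0=(dead,v1) N1.N1=(dead,v1) N1.N2=(alive,v0)
Op 5: N1 marks N2=suspect -> (suspect,v1)
Op 6: gossip N1<->N2 -> N1.N0=(dead,v1) N1.N1=(dead,v1) N1.N2=(suspect,v1) | N2.N0=(dead,v1) N2.N1=(dead,v1) N2.N2=(suspect,v1)
Op 7: gossip N1<->N0 -> N1.N0=(dead,v1) N1.N1=(dead,v1) N1.N2=(suspect,v1) | N0.N0=(dead,v1) N0.N1=(dead,v1) N0.N2=(suspect,v1)
Op 8: N1 marks N2=dead -> (dead,v2)
Op 9: gossip N0<->N1 -> N0.N0=(dead,v1) N0.N1=(dead,v1) N0.N2=(dead,v2) | N1.N0=(dead,v1) N1.N1=(dead,v1) N1.N2=(dead,v2)

Answer: N0=dead,1 N1=dead,1 N2=dead,2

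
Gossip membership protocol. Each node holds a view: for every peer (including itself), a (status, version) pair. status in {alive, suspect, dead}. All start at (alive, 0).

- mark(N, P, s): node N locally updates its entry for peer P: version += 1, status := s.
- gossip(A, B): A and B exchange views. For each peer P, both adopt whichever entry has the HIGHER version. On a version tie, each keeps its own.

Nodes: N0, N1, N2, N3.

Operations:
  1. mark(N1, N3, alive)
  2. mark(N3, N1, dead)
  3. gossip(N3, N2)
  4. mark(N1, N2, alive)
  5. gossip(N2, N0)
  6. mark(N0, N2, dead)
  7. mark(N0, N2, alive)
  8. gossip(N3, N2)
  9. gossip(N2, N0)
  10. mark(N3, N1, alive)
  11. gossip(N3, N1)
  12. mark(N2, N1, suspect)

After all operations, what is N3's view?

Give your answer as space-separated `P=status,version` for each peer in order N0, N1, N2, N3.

Op 1: N1 marks N3=alive -> (alive,v1)
Op 2: N3 marks N1=dead -> (dead,v1)
Op 3: gossip N3<->N2 -> N3.N0=(alive,v0) N3.N1=(dead,v1) N3.N2=(alive,v0) N3.N3=(alive,v0) | N2.N0=(alive,v0) N2.N1=(dead,v1) N2.N2=(alive,v0) N2.N3=(alive,v0)
Op 4: N1 marks N2=alive -> (alive,v1)
Op 5: gossip N2<->N0 -> N2.N0=(alive,v0) N2.N1=(dead,v1) N2.N2=(alive,v0) N2.N3=(alive,v0) | N0.N0=(alive,v0) N0.N1=(dead,v1) N0.N2=(alive,v0) N0.N3=(alive,v0)
Op 6: N0 marks N2=dead -> (dead,v1)
Op 7: N0 marks N2=alive -> (alive,v2)
Op 8: gossip N3<->N2 -> N3.N0=(alive,v0) N3.N1=(dead,v1) N3.N2=(alive,v0) N3.N3=(alive,v0) | N2.N0=(alive,v0) N2.N1=(dead,v1) N2.N2=(alive,v0) N2.N3=(alive,v0)
Op 9: gossip N2<->N0 -> N2.N0=(alive,v0) N2.N1=(dead,v1) N2.N2=(alive,v2) N2.N3=(alive,v0) | N0.N0=(alive,v0) N0.N1=(dead,v1) N0.N2=(alive,v2) N0.N3=(alive,v0)
Op 10: N3 marks N1=alive -> (alive,v2)
Op 11: gossip N3<->N1 -> N3.N0=(alive,v0) N3.N1=(alive,v2) N3.N2=(alive,v1) N3.N3=(alive,v1) | N1.N0=(alive,v0) N1.N1=(alive,v2) N1.N2=(alive,v1) N1.N3=(alive,v1)
Op 12: N2 marks N1=suspect -> (suspect,v2)

Answer: N0=alive,0 N1=alive,2 N2=alive,1 N3=alive,1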